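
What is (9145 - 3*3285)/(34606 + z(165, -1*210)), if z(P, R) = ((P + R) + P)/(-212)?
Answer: -18815/917044 ≈ -0.020517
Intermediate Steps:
z(P, R) = -P/106 - R/212 (z(P, R) = (R + 2*P)*(-1/212) = -P/106 - R/212)
(9145 - 3*3285)/(34606 + z(165, -1*210)) = (9145 - 3*3285)/(34606 + (-1/106*165 - (-1)*210/212)) = (9145 - 9855)/(34606 + (-165/106 - 1/212*(-210))) = -710/(34606 + (-165/106 + 105/106)) = -710/(34606 - 30/53) = -710/1834088/53 = -710*53/1834088 = -18815/917044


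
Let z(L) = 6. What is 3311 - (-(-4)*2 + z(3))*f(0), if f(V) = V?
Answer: 3311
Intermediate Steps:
3311 - (-(-4)*2 + z(3))*f(0) = 3311 - (-(-4)*2 + 6)*0 = 3311 - (-4*(-2) + 6)*0 = 3311 - (8 + 6)*0 = 3311 - 14*0 = 3311 - 1*0 = 3311 + 0 = 3311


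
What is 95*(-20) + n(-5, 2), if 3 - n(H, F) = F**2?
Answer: -1901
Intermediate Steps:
n(H, F) = 3 - F**2
95*(-20) + n(-5, 2) = 95*(-20) + (3 - 1*2**2) = -1900 + (3 - 1*4) = -1900 + (3 - 4) = -1900 - 1 = -1901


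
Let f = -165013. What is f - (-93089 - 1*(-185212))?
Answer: -257136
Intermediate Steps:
f - (-93089 - 1*(-185212)) = -165013 - (-93089 - 1*(-185212)) = -165013 - (-93089 + 185212) = -165013 - 1*92123 = -165013 - 92123 = -257136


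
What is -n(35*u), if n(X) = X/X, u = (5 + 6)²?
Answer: -1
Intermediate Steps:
u = 121 (u = 11² = 121)
n(X) = 1
-n(35*u) = -1*1 = -1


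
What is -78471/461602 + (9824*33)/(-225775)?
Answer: -15214951419/9474381050 ≈ -1.6059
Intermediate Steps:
-78471/461602 + (9824*33)/(-225775) = -78471*1/461602 + 324192*(-1/225775) = -78471/461602 - 29472/20525 = -15214951419/9474381050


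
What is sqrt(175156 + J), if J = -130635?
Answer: 211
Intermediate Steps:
sqrt(175156 + J) = sqrt(175156 - 130635) = sqrt(44521) = 211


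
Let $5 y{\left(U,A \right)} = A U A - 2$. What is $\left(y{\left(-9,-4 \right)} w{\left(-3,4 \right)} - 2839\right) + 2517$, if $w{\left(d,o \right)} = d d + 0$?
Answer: $- \frac{2924}{5} \approx -584.8$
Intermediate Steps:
$y{\left(U,A \right)} = - \frac{2}{5} + \frac{U A^{2}}{5}$ ($y{\left(U,A \right)} = \frac{A U A - 2}{5} = \frac{U A^{2} - 2}{5} = \frac{-2 + U A^{2}}{5} = - \frac{2}{5} + \frac{U A^{2}}{5}$)
$w{\left(d,o \right)} = d^{2}$ ($w{\left(d,o \right)} = d^{2} + 0 = d^{2}$)
$\left(y{\left(-9,-4 \right)} w{\left(-3,4 \right)} - 2839\right) + 2517 = \left(\left(- \frac{2}{5} + \frac{1}{5} \left(-9\right) \left(-4\right)^{2}\right) \left(-3\right)^{2} - 2839\right) + 2517 = \left(\left(- \frac{2}{5} + \frac{1}{5} \left(-9\right) 16\right) 9 - 2839\right) + 2517 = \left(\left(- \frac{2}{5} - \frac{144}{5}\right) 9 - 2839\right) + 2517 = \left(\left(- \frac{146}{5}\right) 9 - 2839\right) + 2517 = \left(- \frac{1314}{5} - 2839\right) + 2517 = - \frac{15509}{5} + 2517 = - \frac{2924}{5}$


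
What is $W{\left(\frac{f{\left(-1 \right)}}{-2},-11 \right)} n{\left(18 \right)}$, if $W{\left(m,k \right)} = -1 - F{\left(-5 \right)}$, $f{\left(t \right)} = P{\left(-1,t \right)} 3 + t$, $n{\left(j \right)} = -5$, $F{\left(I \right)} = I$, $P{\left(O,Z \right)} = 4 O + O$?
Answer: $-20$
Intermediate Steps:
$P{\left(O,Z \right)} = 5 O$
$f{\left(t \right)} = -15 + t$ ($f{\left(t \right)} = 5 \left(-1\right) 3 + t = \left(-5\right) 3 + t = -15 + t$)
$W{\left(m,k \right)} = 4$ ($W{\left(m,k \right)} = -1 - -5 = -1 + 5 = 4$)
$W{\left(\frac{f{\left(-1 \right)}}{-2},-11 \right)} n{\left(18 \right)} = 4 \left(-5\right) = -20$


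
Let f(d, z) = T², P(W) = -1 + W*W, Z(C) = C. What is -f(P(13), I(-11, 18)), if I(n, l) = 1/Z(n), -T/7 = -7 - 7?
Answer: -9604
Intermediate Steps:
T = 98 (T = -7*(-7 - 7) = -7*(-14) = 98)
I(n, l) = 1/n
P(W) = -1 + W²
f(d, z) = 9604 (f(d, z) = 98² = 9604)
-f(P(13), I(-11, 18)) = -1*9604 = -9604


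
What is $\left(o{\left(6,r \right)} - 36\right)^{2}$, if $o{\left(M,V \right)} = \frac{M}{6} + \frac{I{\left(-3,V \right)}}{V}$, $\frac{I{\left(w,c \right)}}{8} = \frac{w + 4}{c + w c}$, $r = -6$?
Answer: $\frac{99856}{81} \approx 1232.8$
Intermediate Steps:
$I{\left(w,c \right)} = \frac{8 \left(4 + w\right)}{c + c w}$ ($I{\left(w,c \right)} = 8 \frac{w + 4}{c + w c} = 8 \frac{4 + w}{c + c w} = \frac{8 \left(4 + w\right)}{c + c w}$)
$o{\left(M,V \right)} = - \frac{4}{V^{2}} + \frac{M}{6}$ ($o{\left(M,V \right)} = \frac{M}{6} + \frac{8 \frac{1}{V} \frac{1}{1 - 3} \left(4 - 3\right)}{V} = M \frac{1}{6} + \frac{8 \frac{1}{V} \frac{1}{-2} \cdot 1}{V} = \frac{M}{6} + \frac{8 \frac{1}{V} \left(- \frac{1}{2}\right) 1}{V} = \frac{M}{6} + \frac{\left(-4\right) \frac{1}{V}}{V} = \frac{M}{6} - \frac{4}{V^{2}} = - \frac{4}{V^{2}} + \frac{M}{6}$)
$\left(o{\left(6,r \right)} - 36\right)^{2} = \left(\left(- \frac{4}{36} + \frac{1}{6} \cdot 6\right) - 36\right)^{2} = \left(\left(\left(-4\right) \frac{1}{36} + 1\right) - 36\right)^{2} = \left(\left(- \frac{1}{9} + 1\right) - 36\right)^{2} = \left(\frac{8}{9} - 36\right)^{2} = \left(- \frac{316}{9}\right)^{2} = \frac{99856}{81}$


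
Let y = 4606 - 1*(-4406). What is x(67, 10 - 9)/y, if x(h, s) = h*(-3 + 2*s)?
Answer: -67/9012 ≈ -0.0074345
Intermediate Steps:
y = 9012 (y = 4606 + 4406 = 9012)
x(67, 10 - 9)/y = (67*(-3 + 2*(10 - 9)))/9012 = (67*(-3 + 2*1))*(1/9012) = (67*(-3 + 2))*(1/9012) = (67*(-1))*(1/9012) = -67*1/9012 = -67/9012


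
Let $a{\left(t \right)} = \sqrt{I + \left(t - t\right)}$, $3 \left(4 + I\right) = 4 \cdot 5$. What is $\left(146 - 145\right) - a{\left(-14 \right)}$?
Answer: $1 - \frac{2 \sqrt{6}}{3} \approx -0.63299$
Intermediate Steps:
$I = \frac{8}{3}$ ($I = -4 + \frac{4 \cdot 5}{3} = -4 + \frac{1}{3} \cdot 20 = -4 + \frac{20}{3} = \frac{8}{3} \approx 2.6667$)
$a{\left(t \right)} = \frac{2 \sqrt{6}}{3}$ ($a{\left(t \right)} = \sqrt{\frac{8}{3} + \left(t - t\right)} = \sqrt{\frac{8}{3} + 0} = \sqrt{\frac{8}{3}} = \frac{2 \sqrt{6}}{3}$)
$\left(146 - 145\right) - a{\left(-14 \right)} = \left(146 - 145\right) - \frac{2 \sqrt{6}}{3} = 1 - \frac{2 \sqrt{6}}{3}$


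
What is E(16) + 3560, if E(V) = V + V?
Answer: 3592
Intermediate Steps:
E(V) = 2*V
E(16) + 3560 = 2*16 + 3560 = 32 + 3560 = 3592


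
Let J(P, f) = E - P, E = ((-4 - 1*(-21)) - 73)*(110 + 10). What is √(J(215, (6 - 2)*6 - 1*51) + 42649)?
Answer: √35714 ≈ 188.98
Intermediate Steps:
E = -6720 (E = ((-4 + 21) - 73)*120 = (17 - 73)*120 = -56*120 = -6720)
J(P, f) = -6720 - P
√(J(215, (6 - 2)*6 - 1*51) + 42649) = √((-6720 - 1*215) + 42649) = √((-6720 - 215) + 42649) = √(-6935 + 42649) = √35714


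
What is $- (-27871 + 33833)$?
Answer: $-5962$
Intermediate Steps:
$- (-27871 + 33833) = \left(-1\right) 5962 = -5962$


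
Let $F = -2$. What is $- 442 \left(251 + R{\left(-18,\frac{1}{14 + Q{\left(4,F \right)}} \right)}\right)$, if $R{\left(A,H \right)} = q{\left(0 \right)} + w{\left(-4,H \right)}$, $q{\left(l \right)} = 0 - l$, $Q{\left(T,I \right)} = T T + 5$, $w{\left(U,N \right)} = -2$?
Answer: $-110058$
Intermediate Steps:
$Q{\left(T,I \right)} = 5 + T^{2}$ ($Q{\left(T,I \right)} = T^{2} + 5 = 5 + T^{2}$)
$q{\left(l \right)} = - l$
$R{\left(A,H \right)} = -2$ ($R{\left(A,H \right)} = \left(-1\right) 0 - 2 = 0 - 2 = -2$)
$- 442 \left(251 + R{\left(-18,\frac{1}{14 + Q{\left(4,F \right)}} \right)}\right) = - 442 \left(251 - 2\right) = \left(-442\right) 249 = -110058$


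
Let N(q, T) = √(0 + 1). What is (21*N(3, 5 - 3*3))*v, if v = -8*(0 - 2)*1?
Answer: 336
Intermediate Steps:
N(q, T) = 1 (N(q, T) = √1 = 1)
v = 16 (v = -8*(-2)*1 = -4*(-4)*1 = 16*1 = 16)
(21*N(3, 5 - 3*3))*v = (21*1)*16 = 21*16 = 336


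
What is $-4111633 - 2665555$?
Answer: $-6777188$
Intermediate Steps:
$-4111633 - 2665555 = -6777188$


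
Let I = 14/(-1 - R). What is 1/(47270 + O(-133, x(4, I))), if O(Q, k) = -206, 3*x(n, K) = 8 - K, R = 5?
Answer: 1/47064 ≈ 2.1248e-5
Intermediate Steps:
I = -7/3 (I = 14/(-1 - 1*5) = 14/(-1 - 5) = 14/(-6) = 14*(-1/6) = -7/3 ≈ -2.3333)
x(n, K) = 8/3 - K/3 (x(n, K) = (8 - K)/3 = 8/3 - K/3)
1/(47270 + O(-133, x(4, I))) = 1/(47270 - 206) = 1/47064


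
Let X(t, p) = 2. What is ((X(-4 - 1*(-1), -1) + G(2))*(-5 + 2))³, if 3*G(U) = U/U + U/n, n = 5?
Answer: -50653/125 ≈ -405.22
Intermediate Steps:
G(U) = ⅓ + U/15 (G(U) = (U/U + U/5)/3 = (1 + U*(⅕))/3 = (1 + U/5)/3 = ⅓ + U/15)
((X(-4 - 1*(-1), -1) + G(2))*(-5 + 2))³ = ((2 + (⅓ + (1/15)*2))*(-5 + 2))³ = ((2 + (⅓ + 2/15))*(-3))³ = ((2 + 7/15)*(-3))³ = ((37/15)*(-3))³ = (-37/5)³ = -50653/125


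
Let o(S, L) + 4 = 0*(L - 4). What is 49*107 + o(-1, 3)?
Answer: 5239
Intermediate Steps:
o(S, L) = -4 (o(S, L) = -4 + 0*(L - 4) = -4 + 0*(-4 + L) = -4 + 0 = -4)
49*107 + o(-1, 3) = 49*107 - 4 = 5243 - 4 = 5239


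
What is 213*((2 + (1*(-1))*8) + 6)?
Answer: 0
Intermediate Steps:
213*((2 + (1*(-1))*8) + 6) = 213*((2 - 1*8) + 6) = 213*((2 - 8) + 6) = 213*(-6 + 6) = 213*0 = 0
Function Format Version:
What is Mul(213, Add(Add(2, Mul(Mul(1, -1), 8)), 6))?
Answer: 0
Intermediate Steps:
Mul(213, Add(Add(2, Mul(Mul(1, -1), 8)), 6)) = Mul(213, Add(Add(2, Mul(-1, 8)), 6)) = Mul(213, Add(Add(2, -8), 6)) = Mul(213, Add(-6, 6)) = Mul(213, 0) = 0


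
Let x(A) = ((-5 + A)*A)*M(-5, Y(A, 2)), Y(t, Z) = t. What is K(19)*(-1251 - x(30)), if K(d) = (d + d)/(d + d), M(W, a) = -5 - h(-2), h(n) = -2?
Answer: 999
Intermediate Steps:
M(W, a) = -3 (M(W, a) = -5 - 1*(-2) = -5 + 2 = -3)
x(A) = -3*A*(-5 + A) (x(A) = ((-5 + A)*A)*(-3) = (A*(-5 + A))*(-3) = -3*A*(-5 + A))
K(d) = 1 (K(d) = (2*d)/((2*d)) = (2*d)*(1/(2*d)) = 1)
K(19)*(-1251 - x(30)) = 1*(-1251 - 3*30*(5 - 1*30)) = 1*(-1251 - 3*30*(5 - 30)) = 1*(-1251 - 3*30*(-25)) = 1*(-1251 - 1*(-2250)) = 1*(-1251 + 2250) = 1*999 = 999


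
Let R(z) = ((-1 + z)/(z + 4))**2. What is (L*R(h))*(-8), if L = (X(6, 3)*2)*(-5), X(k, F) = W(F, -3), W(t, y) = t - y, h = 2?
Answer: 40/3 ≈ 13.333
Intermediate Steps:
X(k, F) = 3 + F (X(k, F) = F - 1*(-3) = F + 3 = 3 + F)
R(z) = (-1 + z)**2/(4 + z)**2 (R(z) = ((-1 + z)/(4 + z))**2 = (-1 + z)**2/(4 + z)**2)
L = -60 (L = ((3 + 3)*2)*(-5) = (6*2)*(-5) = 12*(-5) = -60)
(L*R(h))*(-8) = -60*(-1 + 2)**2/(4 + 2)**2*(-8) = -60*1**2/6**2*(-8) = -60/36*(-8) = -60*1/36*(-8) = -5/3*(-8) = 40/3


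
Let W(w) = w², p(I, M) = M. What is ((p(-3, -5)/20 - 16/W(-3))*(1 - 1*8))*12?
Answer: 511/3 ≈ 170.33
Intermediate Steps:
((p(-3, -5)/20 - 16/W(-3))*(1 - 1*8))*12 = ((-5/20 - 16/((-3)²))*(1 - 1*8))*12 = ((-5*1/20 - 16/9)*(1 - 8))*12 = ((-¼ - 16*⅑)*(-7))*12 = ((-¼ - 16/9)*(-7))*12 = -73/36*(-7)*12 = (511/36)*12 = 511/3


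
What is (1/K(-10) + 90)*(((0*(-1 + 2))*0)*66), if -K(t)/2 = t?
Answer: 0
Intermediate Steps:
K(t) = -2*t
(1/K(-10) + 90)*(((0*(-1 + 2))*0)*66) = (1/(-2*(-10)) + 90)*(((0*(-1 + 2))*0)*66) = (1/20 + 90)*(((0*1)*0)*66) = (1/20 + 90)*((0*0)*66) = 1801*(0*66)/20 = (1801/20)*0 = 0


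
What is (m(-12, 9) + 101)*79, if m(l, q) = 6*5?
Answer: 10349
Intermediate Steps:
m(l, q) = 30
(m(-12, 9) + 101)*79 = (30 + 101)*79 = 131*79 = 10349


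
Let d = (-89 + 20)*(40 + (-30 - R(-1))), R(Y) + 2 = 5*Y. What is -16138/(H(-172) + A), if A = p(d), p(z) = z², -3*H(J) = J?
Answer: -48414/4127959 ≈ -0.011728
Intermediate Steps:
R(Y) = -2 + 5*Y
H(J) = -J/3
d = -1173 (d = (-89 + 20)*(40 + (-30 - (-2 + 5*(-1)))) = -69*(40 + (-30 - (-2 - 5))) = -69*(40 + (-30 - 1*(-7))) = -69*(40 + (-30 + 7)) = -69*(40 - 23) = -69*17 = -1173)
A = 1375929 (A = (-1173)² = 1375929)
-16138/(H(-172) + A) = -16138/(-⅓*(-172) + 1375929) = -16138/(172/3 + 1375929) = -16138/4127959/3 = -16138*3/4127959 = -48414/4127959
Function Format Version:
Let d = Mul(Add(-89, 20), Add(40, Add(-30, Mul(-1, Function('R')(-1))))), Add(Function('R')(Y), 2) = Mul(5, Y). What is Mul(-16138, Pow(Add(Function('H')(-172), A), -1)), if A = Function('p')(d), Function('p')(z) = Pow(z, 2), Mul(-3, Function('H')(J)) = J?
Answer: Rational(-48414, 4127959) ≈ -0.011728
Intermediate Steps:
Function('R')(Y) = Add(-2, Mul(5, Y))
Function('H')(J) = Mul(Rational(-1, 3), J)
d = -1173 (d = Mul(Add(-89, 20), Add(40, Add(-30, Mul(-1, Add(-2, Mul(5, -1)))))) = Mul(-69, Add(40, Add(-30, Mul(-1, Add(-2, -5))))) = Mul(-69, Add(40, Add(-30, Mul(-1, -7)))) = Mul(-69, Add(40, Add(-30, 7))) = Mul(-69, Add(40, -23)) = Mul(-69, 17) = -1173)
A = 1375929 (A = Pow(-1173, 2) = 1375929)
Mul(-16138, Pow(Add(Function('H')(-172), A), -1)) = Mul(-16138, Pow(Add(Mul(Rational(-1, 3), -172), 1375929), -1)) = Mul(-16138, Pow(Add(Rational(172, 3), 1375929), -1)) = Mul(-16138, Pow(Rational(4127959, 3), -1)) = Mul(-16138, Rational(3, 4127959)) = Rational(-48414, 4127959)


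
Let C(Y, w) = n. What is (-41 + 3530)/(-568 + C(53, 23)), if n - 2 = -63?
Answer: -3489/629 ≈ -5.5469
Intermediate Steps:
n = -61 (n = 2 - 63 = -61)
C(Y, w) = -61
(-41 + 3530)/(-568 + C(53, 23)) = (-41 + 3530)/(-568 - 61) = 3489/(-629) = 3489*(-1/629) = -3489/629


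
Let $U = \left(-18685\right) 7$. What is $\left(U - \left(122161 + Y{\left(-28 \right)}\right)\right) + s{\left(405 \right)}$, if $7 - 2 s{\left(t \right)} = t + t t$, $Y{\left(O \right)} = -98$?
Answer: $- \frac{670139}{2} \approx -3.3507 \cdot 10^{5}$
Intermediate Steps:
$U = -130795$
$s{\left(t \right)} = \frac{7}{2} - \frac{t}{2} - \frac{t^{2}}{2}$ ($s{\left(t \right)} = \frac{7}{2} - \frac{t + t t}{2} = \frac{7}{2} - \frac{t + t^{2}}{2} = \frac{7}{2} - \left(\frac{t}{2} + \frac{t^{2}}{2}\right) = \frac{7}{2} - \frac{t}{2} - \frac{t^{2}}{2}$)
$\left(U - \left(122161 + Y{\left(-28 \right)}\right)\right) + s{\left(405 \right)} = \left(-130795 - 122063\right) - \left(199 + \frac{164025}{2}\right) = \left(-130795 + \left(-122161 + 98\right)\right) - \frac{164423}{2} = \left(-130795 - 122063\right) - \frac{164423}{2} = -252858 - \frac{164423}{2} = - \frac{670139}{2}$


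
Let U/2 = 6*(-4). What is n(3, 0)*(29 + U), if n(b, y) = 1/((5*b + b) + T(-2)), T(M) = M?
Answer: -19/16 ≈ -1.1875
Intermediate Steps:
n(b, y) = 1/(-2 + 6*b) (n(b, y) = 1/((5*b + b) - 2) = 1/(6*b - 2) = 1/(-2 + 6*b))
U = -48 (U = 2*(6*(-4)) = 2*(-24) = -48)
n(3, 0)*(29 + U) = (1/(2*(-1 + 3*3)))*(29 - 48) = (1/(2*(-1 + 9)))*(-19) = ((½)/8)*(-19) = ((½)*(⅛))*(-19) = (1/16)*(-19) = -19/16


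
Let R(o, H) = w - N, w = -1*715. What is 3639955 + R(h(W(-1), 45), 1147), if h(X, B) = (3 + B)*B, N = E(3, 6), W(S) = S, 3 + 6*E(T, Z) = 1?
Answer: 10917721/3 ≈ 3.6392e+6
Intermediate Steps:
E(T, Z) = -⅓ (E(T, Z) = -½ + (⅙)*1 = -½ + ⅙ = -⅓)
N = -⅓ ≈ -0.33333
w = -715
h(X, B) = B*(3 + B)
R(o, H) = -2144/3 (R(o, H) = -715 - 1*(-⅓) = -715 + ⅓ = -2144/3)
3639955 + R(h(W(-1), 45), 1147) = 3639955 - 2144/3 = 10917721/3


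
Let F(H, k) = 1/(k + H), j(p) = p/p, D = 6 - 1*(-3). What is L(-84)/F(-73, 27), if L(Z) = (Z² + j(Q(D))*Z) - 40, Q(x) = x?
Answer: -318872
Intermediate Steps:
D = 9 (D = 6 + 3 = 9)
j(p) = 1
F(H, k) = 1/(H + k)
L(Z) = -40 + Z + Z² (L(Z) = (Z² + 1*Z) - 40 = (Z² + Z) - 40 = (Z + Z²) - 40 = -40 + Z + Z²)
L(-84)/F(-73, 27) = (-40 - 84 + (-84)²)/(1/(-73 + 27)) = (-40 - 84 + 7056)/(1/(-46)) = 6932/(-1/46) = 6932*(-46) = -318872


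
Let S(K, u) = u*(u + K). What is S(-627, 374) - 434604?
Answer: -529226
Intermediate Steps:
S(K, u) = u*(K + u)
S(-627, 374) - 434604 = 374*(-627 + 374) - 434604 = 374*(-253) - 434604 = -94622 - 434604 = -529226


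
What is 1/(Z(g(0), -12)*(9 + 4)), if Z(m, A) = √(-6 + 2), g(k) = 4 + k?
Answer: -I/26 ≈ -0.038462*I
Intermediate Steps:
Z(m, A) = 2*I (Z(m, A) = √(-4) = 2*I)
1/(Z(g(0), -12)*(9 + 4)) = 1/((2*I)*(9 + 4)) = 1/((2*I)*13) = 1/(26*I) = -I/26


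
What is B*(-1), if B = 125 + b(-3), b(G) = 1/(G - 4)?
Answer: -874/7 ≈ -124.86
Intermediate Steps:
b(G) = 1/(-4 + G)
B = 874/7 (B = 125 + 1/(-4 - 3) = 125 + 1/(-7) = 125 - 1/7 = 874/7 ≈ 124.86)
B*(-1) = (874/7)*(-1) = -874/7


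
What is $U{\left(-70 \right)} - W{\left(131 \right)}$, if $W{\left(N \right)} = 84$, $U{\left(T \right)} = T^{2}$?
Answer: $4816$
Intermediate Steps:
$U{\left(-70 \right)} - W{\left(131 \right)} = \left(-70\right)^{2} - 84 = 4900 - 84 = 4816$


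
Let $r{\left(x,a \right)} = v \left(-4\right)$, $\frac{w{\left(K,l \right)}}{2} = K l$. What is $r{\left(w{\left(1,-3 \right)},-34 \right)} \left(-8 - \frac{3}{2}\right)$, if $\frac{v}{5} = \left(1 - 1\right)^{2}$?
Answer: $0$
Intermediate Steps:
$v = 0$ ($v = 5 \left(1 - 1\right)^{2} = 5 \cdot 0^{2} = 5 \cdot 0 = 0$)
$w{\left(K,l \right)} = 2 K l$
$r{\left(x,a \right)} = 0$ ($r{\left(x,a \right)} = 0 \left(-4\right) = 0$)
$r{\left(w{\left(1,-3 \right)},-34 \right)} \left(-8 - \frac{3}{2}\right) = 0 \left(-8 - \frac{3}{2}\right) = 0 \left(- \frac{19}{2}\right) = 0$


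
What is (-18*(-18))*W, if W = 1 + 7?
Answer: 2592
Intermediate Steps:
W = 8
(-18*(-18))*W = -18*(-18)*8 = 324*8 = 2592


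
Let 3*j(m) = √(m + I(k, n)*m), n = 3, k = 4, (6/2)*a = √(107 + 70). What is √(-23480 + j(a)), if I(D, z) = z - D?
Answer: 2*I*√5870 ≈ 153.23*I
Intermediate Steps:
a = √177/3 (a = √(107 + 70)/3 = √177/3 ≈ 4.4347)
j(m) = 0 (j(m) = √(m + (3 - 1*4)*m)/3 = √(m + (3 - 4)*m)/3 = √(m - m)/3 = √0/3 = (⅓)*0 = 0)
√(-23480 + j(a)) = √(-23480 + 0) = √(-23480) = 2*I*√5870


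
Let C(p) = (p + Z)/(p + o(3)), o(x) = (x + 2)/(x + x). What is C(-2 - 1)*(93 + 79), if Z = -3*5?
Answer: 18576/13 ≈ 1428.9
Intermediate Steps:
o(x) = (2 + x)/(2*x) (o(x) = (2 + x)/((2*x)) = (2 + x)*(1/(2*x)) = (2 + x)/(2*x))
Z = -15
C(p) = (-15 + p)/(⅚ + p) (C(p) = (p - 15)/(p + (½)*(2 + 3)/3) = (-15 + p)/(p + (½)*(⅓)*5) = (-15 + p)/(p + ⅚) = (-15 + p)/(⅚ + p))
C(-2 - 1)*(93 + 79) = (6*(-15 + (-2 - 1))/(5 + 6*(-2 - 1)))*(93 + 79) = (6*(-15 - 3)/(5 + 6*(-3)))*172 = (6*(-18)/(5 - 18))*172 = (6*(-18)/(-13))*172 = (6*(-1/13)*(-18))*172 = (108/13)*172 = 18576/13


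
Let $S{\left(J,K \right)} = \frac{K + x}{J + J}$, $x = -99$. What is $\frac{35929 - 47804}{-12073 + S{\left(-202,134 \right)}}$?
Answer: $\frac{4797500}{4877527} \approx 0.98359$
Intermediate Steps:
$S{\left(J,K \right)} = \frac{-99 + K}{2 J}$ ($S{\left(J,K \right)} = \frac{K - 99}{J + J} = \frac{-99 + K}{2 J}$)
$\frac{35929 - 47804}{-12073 + S{\left(-202,134 \right)}} = \frac{35929 - 47804}{-12073 + \frac{-99 + 134}{2 \left(-202\right)}} = - \frac{11875}{-12073 + \frac{1}{2} \left(- \frac{1}{202}\right) 35} = - \frac{11875}{-12073 - \frac{35}{404}} = - \frac{11875}{- \frac{4877527}{404}} = \left(-11875\right) \left(- \frac{404}{4877527}\right) = \frac{4797500}{4877527}$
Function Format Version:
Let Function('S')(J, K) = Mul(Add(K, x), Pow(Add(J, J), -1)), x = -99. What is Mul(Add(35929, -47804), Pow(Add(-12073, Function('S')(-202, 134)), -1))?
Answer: Rational(4797500, 4877527) ≈ 0.98359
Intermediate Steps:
Function('S')(J, K) = Mul(Rational(1, 2), Pow(J, -1), Add(-99, K)) (Function('S')(J, K) = Mul(Add(K, -99), Pow(Add(J, J), -1)) = Mul(Add(-99, K), Pow(Mul(2, J), -1)) = Mul(Add(-99, K), Mul(Rational(1, 2), Pow(J, -1))) = Mul(Rational(1, 2), Pow(J, -1), Add(-99, K)))
Mul(Add(35929, -47804), Pow(Add(-12073, Function('S')(-202, 134)), -1)) = Mul(Add(35929, -47804), Pow(Add(-12073, Mul(Rational(1, 2), Pow(-202, -1), Add(-99, 134))), -1)) = Mul(-11875, Pow(Add(-12073, Mul(Rational(1, 2), Rational(-1, 202), 35)), -1)) = Mul(-11875, Pow(Add(-12073, Rational(-35, 404)), -1)) = Mul(-11875, Pow(Rational(-4877527, 404), -1)) = Mul(-11875, Rational(-404, 4877527)) = Rational(4797500, 4877527)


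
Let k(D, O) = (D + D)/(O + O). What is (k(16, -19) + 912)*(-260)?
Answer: -4501120/19 ≈ -2.3690e+5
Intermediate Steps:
k(D, O) = D/O (k(D, O) = (2*D)/((2*O)) = (2*D)*(1/(2*O)) = D/O)
(k(16, -19) + 912)*(-260) = (16/(-19) + 912)*(-260) = (16*(-1/19) + 912)*(-260) = (-16/19 + 912)*(-260) = (17312/19)*(-260) = -4501120/19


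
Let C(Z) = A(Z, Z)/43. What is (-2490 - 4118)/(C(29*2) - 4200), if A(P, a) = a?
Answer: 142072/90271 ≈ 1.5738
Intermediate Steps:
C(Z) = Z/43
(-2490 - 4118)/(C(29*2) - 4200) = (-2490 - 4118)/((29*2)/43 - 4200) = -6608/((1/43)*58 - 4200) = -6608/(58/43 - 4200) = -6608/(-180542/43) = -6608*(-43/180542) = 142072/90271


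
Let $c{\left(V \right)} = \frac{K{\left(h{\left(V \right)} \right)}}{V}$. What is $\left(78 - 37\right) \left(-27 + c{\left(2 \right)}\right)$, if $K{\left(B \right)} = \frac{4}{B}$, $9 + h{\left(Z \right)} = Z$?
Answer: $- \frac{7831}{7} \approx -1118.7$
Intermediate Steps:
$h{\left(Z \right)} = -9 + Z$
$c{\left(V \right)} = \frac{4}{V \left(-9 + V\right)}$ ($c{\left(V \right)} = \frac{4 \frac{1}{-9 + V}}{V} = \frac{4}{V \left(-9 + V\right)}$)
$\left(78 - 37\right) \left(-27 + c{\left(2 \right)}\right) = \left(78 - 37\right) \left(-27 + \frac{4}{2 \left(-9 + 2\right)}\right) = 41 \left(-27 + 4 \cdot \frac{1}{2} \frac{1}{-7}\right) = 41 \left(-27 + 4 \cdot \frac{1}{2} \left(- \frac{1}{7}\right)\right) = 41 \left(-27 - \frac{2}{7}\right) = 41 \left(- \frac{191}{7}\right) = - \frac{7831}{7}$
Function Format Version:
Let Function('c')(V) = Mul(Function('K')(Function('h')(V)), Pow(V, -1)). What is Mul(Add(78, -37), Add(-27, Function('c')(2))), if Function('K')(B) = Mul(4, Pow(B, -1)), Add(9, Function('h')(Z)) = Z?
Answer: Rational(-7831, 7) ≈ -1118.7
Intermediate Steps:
Function('h')(Z) = Add(-9, Z)
Function('c')(V) = Mul(4, Pow(V, -1), Pow(Add(-9, V), -1)) (Function('c')(V) = Mul(Mul(4, Pow(Add(-9, V), -1)), Pow(V, -1)) = Mul(4, Pow(V, -1), Pow(Add(-9, V), -1)))
Mul(Add(78, -37), Add(-27, Function('c')(2))) = Mul(Add(78, -37), Add(-27, Mul(4, Pow(2, -1), Pow(Add(-9, 2), -1)))) = Mul(41, Add(-27, Mul(4, Rational(1, 2), Pow(-7, -1)))) = Mul(41, Add(-27, Mul(4, Rational(1, 2), Rational(-1, 7)))) = Mul(41, Add(-27, Rational(-2, 7))) = Mul(41, Rational(-191, 7)) = Rational(-7831, 7)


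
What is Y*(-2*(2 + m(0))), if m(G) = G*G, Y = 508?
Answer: -2032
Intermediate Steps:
m(G) = G²
Y*(-2*(2 + m(0))) = 508*(-2*(2 + 0²)) = 508*(-2*(2 + 0)) = 508*(-2*2) = 508*(-4) = -2032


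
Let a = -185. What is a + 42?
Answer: -143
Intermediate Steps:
a + 42 = -185 + 42 = -143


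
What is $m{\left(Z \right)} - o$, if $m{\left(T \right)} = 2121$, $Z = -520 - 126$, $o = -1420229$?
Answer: $1422350$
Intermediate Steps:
$Z = -646$ ($Z = -520 - 126 = -646$)
$m{\left(Z \right)} - o = 2121 - -1420229 = 2121 + 1420229 = 1422350$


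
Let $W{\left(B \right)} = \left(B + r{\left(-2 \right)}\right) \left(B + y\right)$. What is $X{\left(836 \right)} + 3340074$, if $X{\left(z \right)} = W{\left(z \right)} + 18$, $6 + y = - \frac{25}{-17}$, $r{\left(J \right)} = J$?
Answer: $\frac{68570154}{17} \approx 4.0335 \cdot 10^{6}$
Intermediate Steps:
$y = - \frac{77}{17}$ ($y = -6 - \frac{25}{-17} = -6 - - \frac{25}{17} = -6 + \frac{25}{17} = - \frac{77}{17} \approx -4.5294$)
$W{\left(B \right)} = \left(-2 + B\right) \left(- \frac{77}{17} + B\right)$ ($W{\left(B \right)} = \left(B - 2\right) \left(B - \frac{77}{17}\right) = \left(-2 + B\right) \left(- \frac{77}{17} + B\right)$)
$X{\left(z \right)} = \frac{460}{17} + z^{2} - \frac{111 z}{17}$ ($X{\left(z \right)} = \left(\frac{154}{17} + z^{2} - \frac{111 z}{17}\right) + 18 = \frac{460}{17} + z^{2} - \frac{111 z}{17}$)
$X{\left(836 \right)} + 3340074 = \left(\frac{460}{17} + 836^{2} - \frac{92796}{17}\right) + 3340074 = \left(\frac{460}{17} + 698896 - \frac{92796}{17}\right) + 3340074 = \frac{11788896}{17} + 3340074 = \frac{68570154}{17}$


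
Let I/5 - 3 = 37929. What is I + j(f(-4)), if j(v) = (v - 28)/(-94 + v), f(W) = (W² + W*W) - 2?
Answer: 6069119/32 ≈ 1.8966e+5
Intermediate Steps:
f(W) = -2 + 2*W² (f(W) = (W² + W²) - 2 = 2*W² - 2 = -2 + 2*W²)
I = 189660 (I = 15 + 5*37929 = 15 + 189645 = 189660)
j(v) = (-28 + v)/(-94 + v)
I + j(f(-4)) = 189660 + (-28 + (-2 + 2*(-4)²))/(-94 + (-2 + 2*(-4)²)) = 189660 + (-28 + (-2 + 2*16))/(-94 + (-2 + 2*16)) = 189660 + (-28 + (-2 + 32))/(-94 + (-2 + 32)) = 189660 + (-28 + 30)/(-94 + 30) = 189660 + 2/(-64) = 189660 - 1/64*2 = 189660 - 1/32 = 6069119/32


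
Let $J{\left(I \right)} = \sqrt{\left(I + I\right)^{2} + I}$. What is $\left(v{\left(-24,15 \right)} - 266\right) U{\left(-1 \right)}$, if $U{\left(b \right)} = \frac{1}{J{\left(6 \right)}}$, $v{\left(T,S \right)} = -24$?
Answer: $- \frac{29 \sqrt{6}}{3} \approx -23.678$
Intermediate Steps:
$J{\left(I \right)} = \sqrt{I + 4 I^{2}}$ ($J{\left(I \right)} = \sqrt{\left(2 I\right)^{2} + I} = \sqrt{4 I^{2} + I} = \sqrt{I + 4 I^{2}}$)
$U{\left(b \right)} = \frac{\sqrt{6}}{30}$ ($U{\left(b \right)} = \frac{1}{\sqrt{6 \left(1 + 4 \cdot 6\right)}} = \frac{1}{\sqrt{6 \left(1 + 24\right)}} = \frac{1}{\sqrt{6 \cdot 25}} = \frac{1}{\sqrt{150}} = \frac{1}{5 \sqrt{6}} = \frac{\sqrt{6}}{30}$)
$\left(v{\left(-24,15 \right)} - 266\right) U{\left(-1 \right)} = \left(-24 - 266\right) \frac{\sqrt{6}}{30} = - 290 \frac{\sqrt{6}}{30} = - \frac{29 \sqrt{6}}{3}$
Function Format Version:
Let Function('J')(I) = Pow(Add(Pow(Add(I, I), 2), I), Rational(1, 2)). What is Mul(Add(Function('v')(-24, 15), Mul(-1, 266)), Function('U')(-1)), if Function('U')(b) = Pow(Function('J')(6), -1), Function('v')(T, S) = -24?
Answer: Mul(Rational(-29, 3), Pow(6, Rational(1, 2))) ≈ -23.678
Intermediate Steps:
Function('J')(I) = Pow(Add(I, Mul(4, Pow(I, 2))), Rational(1, 2)) (Function('J')(I) = Pow(Add(Pow(Mul(2, I), 2), I), Rational(1, 2)) = Pow(Add(Mul(4, Pow(I, 2)), I), Rational(1, 2)) = Pow(Add(I, Mul(4, Pow(I, 2))), Rational(1, 2)))
Function('U')(b) = Mul(Rational(1, 30), Pow(6, Rational(1, 2))) (Function('U')(b) = Pow(Pow(Mul(6, Add(1, Mul(4, 6))), Rational(1, 2)), -1) = Pow(Pow(Mul(6, Add(1, 24)), Rational(1, 2)), -1) = Pow(Pow(Mul(6, 25), Rational(1, 2)), -1) = Pow(Pow(150, Rational(1, 2)), -1) = Pow(Mul(5, Pow(6, Rational(1, 2))), -1) = Mul(Rational(1, 30), Pow(6, Rational(1, 2))))
Mul(Add(Function('v')(-24, 15), Mul(-1, 266)), Function('U')(-1)) = Mul(Add(-24, Mul(-1, 266)), Mul(Rational(1, 30), Pow(6, Rational(1, 2)))) = Mul(Add(-24, -266), Mul(Rational(1, 30), Pow(6, Rational(1, 2)))) = Mul(-290, Mul(Rational(1, 30), Pow(6, Rational(1, 2)))) = Mul(Rational(-29, 3), Pow(6, Rational(1, 2)))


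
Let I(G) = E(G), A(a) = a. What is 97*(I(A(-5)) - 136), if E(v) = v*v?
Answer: -10767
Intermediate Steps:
E(v) = v²
I(G) = G²
97*(I(A(-5)) - 136) = 97*((-5)² - 136) = 97*(25 - 136) = 97*(-111) = -10767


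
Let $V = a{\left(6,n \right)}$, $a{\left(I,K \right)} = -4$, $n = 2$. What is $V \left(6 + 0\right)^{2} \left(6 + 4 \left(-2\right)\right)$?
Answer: $288$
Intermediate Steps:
$V = -4$
$V \left(6 + 0\right)^{2} \left(6 + 4 \left(-2\right)\right) = - 4 \left(6 + 0\right)^{2} \left(6 + 4 \left(-2\right)\right) = - 4 \cdot 6^{2} \left(6 - 8\right) = \left(-4\right) 36 \left(-2\right) = \left(-144\right) \left(-2\right) = 288$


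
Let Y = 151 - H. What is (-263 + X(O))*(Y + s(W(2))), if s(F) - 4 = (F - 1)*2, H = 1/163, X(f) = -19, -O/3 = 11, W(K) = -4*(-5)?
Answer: -8871156/163 ≈ -54424.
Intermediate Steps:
W(K) = 20
O = -33 (O = -3*11 = -33)
H = 1/163 ≈ 0.0061350
Y = 24612/163 (Y = 151 - 1*1/163 = 151 - 1/163 = 24612/163 ≈ 150.99)
s(F) = 2 + 2*F (s(F) = 4 + (F - 1)*2 = 4 + (-1 + F)*2 = 4 + (-2 + 2*F) = 2 + 2*F)
(-263 + X(O))*(Y + s(W(2))) = (-263 - 19)*(24612/163 + (2 + 2*20)) = -282*(24612/163 + (2 + 40)) = -282*(24612/163 + 42) = -282*31458/163 = -8871156/163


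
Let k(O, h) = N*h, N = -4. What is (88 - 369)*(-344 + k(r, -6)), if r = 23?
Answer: 89920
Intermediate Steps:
k(O, h) = -4*h
(88 - 369)*(-344 + k(r, -6)) = (88 - 369)*(-344 - 4*(-6)) = -281*(-344 + 24) = -281*(-320) = 89920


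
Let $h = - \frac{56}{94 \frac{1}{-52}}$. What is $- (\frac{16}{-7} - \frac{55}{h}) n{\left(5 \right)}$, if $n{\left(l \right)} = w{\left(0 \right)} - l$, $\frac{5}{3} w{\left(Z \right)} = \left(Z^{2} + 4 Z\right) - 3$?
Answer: $- \frac{100521}{3640} \approx -27.616$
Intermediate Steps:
$w{\left(Z \right)} = - \frac{9}{5} + \frac{3 Z^{2}}{5} + \frac{12 Z}{5}$ ($w{\left(Z \right)} = \frac{3 \left(\left(Z^{2} + 4 Z\right) - 3\right)}{5} = \frac{3 \left(-3 + Z^{2} + 4 Z\right)}{5} = - \frac{9}{5} + \frac{3 Z^{2}}{5} + \frac{12 Z}{5}$)
$n{\left(l \right)} = - \frac{9}{5} - l$ ($n{\left(l \right)} = \left(- \frac{9}{5} + \frac{3 \cdot 0^{2}}{5} + \frac{12}{5} \cdot 0\right) - l = \left(- \frac{9}{5} + \frac{3}{5} \cdot 0 + 0\right) - l = \left(- \frac{9}{5} + 0 + 0\right) - l = - \frac{9}{5} - l$)
$h = \frac{1456}{47}$ ($h = - \frac{56}{94 \left(- \frac{1}{52}\right)} = - \frac{56}{- \frac{47}{26}} = \left(-56\right) \left(- \frac{26}{47}\right) = \frac{1456}{47} \approx 30.979$)
$- (\frac{16}{-7} - \frac{55}{h}) n{\left(5 \right)} = - (\frac{16}{-7} - \frac{55}{\frac{1456}{47}}) \left(- \frac{9}{5} - 5\right) = - (16 \left(- \frac{1}{7}\right) - \frac{2585}{1456}) \left(- \frac{9}{5} - 5\right) = - (- \frac{16}{7} - \frac{2585}{1456}) \left(- \frac{34}{5}\right) = \left(-1\right) \left(- \frac{5913}{1456}\right) \left(- \frac{34}{5}\right) = \frac{5913}{1456} \left(- \frac{34}{5}\right) = - \frac{100521}{3640}$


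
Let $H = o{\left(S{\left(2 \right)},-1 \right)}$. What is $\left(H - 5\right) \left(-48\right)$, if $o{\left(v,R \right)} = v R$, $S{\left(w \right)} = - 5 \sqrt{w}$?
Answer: $240 - 240 \sqrt{2} \approx -99.411$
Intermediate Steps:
$o{\left(v,R \right)} = R v$
$H = 5 \sqrt{2}$ ($H = - \left(-5\right) \sqrt{2} = 5 \sqrt{2} \approx 7.0711$)
$\left(H - 5\right) \left(-48\right) = \left(5 \sqrt{2} - 5\right) \left(-48\right) = \left(-5 + 5 \sqrt{2}\right) \left(-48\right) = 240 - 240 \sqrt{2}$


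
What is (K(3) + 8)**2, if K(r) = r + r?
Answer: 196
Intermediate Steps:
K(r) = 2*r
(K(3) + 8)**2 = (2*3 + 8)**2 = (6 + 8)**2 = 14**2 = 196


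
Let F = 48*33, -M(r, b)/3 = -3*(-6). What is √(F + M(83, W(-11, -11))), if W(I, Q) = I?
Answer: 3*√170 ≈ 39.115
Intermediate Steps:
M(r, b) = -54 (M(r, b) = -(-9)*(-6) = -3*18 = -54)
F = 1584
√(F + M(83, W(-11, -11))) = √(1584 - 54) = √1530 = 3*√170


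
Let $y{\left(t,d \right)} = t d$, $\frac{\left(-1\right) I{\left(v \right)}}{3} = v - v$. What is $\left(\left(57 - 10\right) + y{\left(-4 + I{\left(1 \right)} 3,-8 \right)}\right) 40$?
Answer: $3160$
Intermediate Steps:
$I{\left(v \right)} = 0$ ($I{\left(v \right)} = - 3 \left(v - v\right) = \left(-3\right) 0 = 0$)
$y{\left(t,d \right)} = d t$
$\left(\left(57 - 10\right) + y{\left(-4 + I{\left(1 \right)} 3,-8 \right)}\right) 40 = \left(\left(57 - 10\right) - 8 \left(-4 + 0 \cdot 3\right)\right) 40 = \left(47 - 8 \left(-4 + 0\right)\right) 40 = \left(47 - -32\right) 40 = \left(47 + 32\right) 40 = 79 \cdot 40 = 3160$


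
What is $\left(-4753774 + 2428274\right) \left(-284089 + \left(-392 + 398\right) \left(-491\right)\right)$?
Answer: $667499892500$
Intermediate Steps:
$\left(-4753774 + 2428274\right) \left(-284089 + \left(-392 + 398\right) \left(-491\right)\right) = - 2325500 \left(-284089 + 6 \left(-491\right)\right) = - 2325500 \left(-284089 - 2946\right) = \left(-2325500\right) \left(-287035\right) = 667499892500$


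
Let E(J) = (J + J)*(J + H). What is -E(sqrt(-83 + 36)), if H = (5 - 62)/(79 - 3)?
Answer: 94 + 3*I*sqrt(47)/2 ≈ 94.0 + 10.283*I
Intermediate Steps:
H = -3/4 (H = -57/76 = -57*1/76 = -3/4 ≈ -0.75000)
E(J) = 2*J*(-3/4 + J) (E(J) = (J + J)*(J - 3/4) = (2*J)*(-3/4 + J) = 2*J*(-3/4 + J))
-E(sqrt(-83 + 36)) = -sqrt(-83 + 36)*(-3 + 4*sqrt(-83 + 36))/2 = -sqrt(-47)*(-3 + 4*sqrt(-47))/2 = -I*sqrt(47)*(-3 + 4*(I*sqrt(47)))/2 = -I*sqrt(47)*(-3 + 4*I*sqrt(47))/2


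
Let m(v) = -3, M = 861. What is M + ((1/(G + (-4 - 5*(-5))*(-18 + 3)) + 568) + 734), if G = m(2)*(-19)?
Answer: 558053/258 ≈ 2163.0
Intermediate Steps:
G = 57 (G = -3*(-19) = 57)
M + ((1/(G + (-4 - 5*(-5))*(-18 + 3)) + 568) + 734) = 861 + ((1/(57 + (-4 - 5*(-5))*(-18 + 3)) + 568) + 734) = 861 + ((1/(57 + (-4 + 25)*(-15)) + 568) + 734) = 861 + ((1/(57 + 21*(-15)) + 568) + 734) = 861 + ((1/(57 - 315) + 568) + 734) = 861 + ((1/(-258) + 568) + 734) = 861 + ((-1/258 + 568) + 734) = 861 + (146543/258 + 734) = 861 + 335915/258 = 558053/258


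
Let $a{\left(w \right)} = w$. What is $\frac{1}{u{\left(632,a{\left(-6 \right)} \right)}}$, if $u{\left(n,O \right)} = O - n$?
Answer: $- \frac{1}{638} \approx -0.0015674$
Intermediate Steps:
$\frac{1}{u{\left(632,a{\left(-6 \right)} \right)}} = \frac{1}{-6 - 632} = \frac{1}{-638} = - \frac{1}{638}$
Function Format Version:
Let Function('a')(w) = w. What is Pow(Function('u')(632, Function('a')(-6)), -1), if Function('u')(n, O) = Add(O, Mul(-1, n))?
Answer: Rational(-1, 638) ≈ -0.0015674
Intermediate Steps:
Pow(Function('u')(632, Function('a')(-6)), -1) = Pow(Add(-6, Mul(-1, 632)), -1) = Pow(Add(-6, -632), -1) = Pow(-638, -1) = Rational(-1, 638)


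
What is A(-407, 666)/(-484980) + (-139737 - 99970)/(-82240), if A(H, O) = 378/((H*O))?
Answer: 29177590792963/10010408809280 ≈ 2.9147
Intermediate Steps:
A(H, O) = 378/(H*O) (A(H, O) = 378*(1/(H*O)) = 378/(H*O))
A(-407, 666)/(-484980) + (-139737 - 99970)/(-82240) = (378/(-407*666))/(-484980) + (-139737 - 99970)/(-82240) = (378*(-1/407)*(1/666))*(-1/484980) - 239707*(-1/82240) = -21/15059*(-1/484980) + 239707/82240 = 7/2434437940 + 239707/82240 = 29177590792963/10010408809280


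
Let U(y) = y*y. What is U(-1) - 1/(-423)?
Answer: 424/423 ≈ 1.0024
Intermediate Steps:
U(y) = y**2
U(-1) - 1/(-423) = (-1)**2 - 1/(-423) = 1 - 1*(-1/423) = 1 + 1/423 = 424/423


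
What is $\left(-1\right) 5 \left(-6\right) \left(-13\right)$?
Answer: $-390$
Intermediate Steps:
$\left(-1\right) 5 \left(-6\right) \left(-13\right) = \left(-5\right) \left(-6\right) \left(-13\right) = 30 \left(-13\right) = -390$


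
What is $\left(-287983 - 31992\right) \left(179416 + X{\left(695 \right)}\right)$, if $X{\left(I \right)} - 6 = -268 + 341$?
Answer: $-57433912625$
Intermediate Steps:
$X{\left(I \right)} = 79$ ($X{\left(I \right)} = 6 + \left(-268 + 341\right) = 6 + 73 = 79$)
$\left(-287983 - 31992\right) \left(179416 + X{\left(695 \right)}\right) = \left(-287983 - 31992\right) \left(179416 + 79\right) = \left(-287983 - 31992\right) 179495 = \left(-319975\right) 179495 = -57433912625$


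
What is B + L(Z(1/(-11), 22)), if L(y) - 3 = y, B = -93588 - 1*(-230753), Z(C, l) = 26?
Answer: 137194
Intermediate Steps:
B = 137165 (B = -93588 + 230753 = 137165)
L(y) = 3 + y
B + L(Z(1/(-11), 22)) = 137165 + (3 + 26) = 137165 + 29 = 137194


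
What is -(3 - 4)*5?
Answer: 5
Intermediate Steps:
-(3 - 4)*5 = -(-1)*5 = -1*(-5) = 5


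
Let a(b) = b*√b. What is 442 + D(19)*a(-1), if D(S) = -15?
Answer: 442 + 15*I ≈ 442.0 + 15.0*I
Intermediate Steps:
a(b) = b^(3/2)
442 + D(19)*a(-1) = 442 - (-15)*I = 442 + 15*I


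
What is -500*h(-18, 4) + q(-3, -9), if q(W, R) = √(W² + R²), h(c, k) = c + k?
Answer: 7000 + 3*√10 ≈ 7009.5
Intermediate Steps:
q(W, R) = √(R² + W²)
-500*h(-18, 4) + q(-3, -9) = -500*(-18 + 4) + √((-9)² + (-3)²) = -500*(-14) + √(81 + 9) = 7000 + √90 = 7000 + 3*√10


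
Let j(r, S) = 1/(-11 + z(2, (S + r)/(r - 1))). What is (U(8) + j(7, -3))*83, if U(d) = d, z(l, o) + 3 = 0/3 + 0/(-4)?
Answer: 9213/14 ≈ 658.07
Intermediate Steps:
z(l, o) = -3 (z(l, o) = -3 + (0/3 + 0/(-4)) = -3 + (0*(⅓) + 0*(-¼)) = -3 + (0 + 0) = -3 + 0 = -3)
j(r, S) = -1/14 (j(r, S) = 1/(-11 - 3) = 1/(-14) = -1/14)
(U(8) + j(7, -3))*83 = (8 - 1/14)*83 = (111/14)*83 = 9213/14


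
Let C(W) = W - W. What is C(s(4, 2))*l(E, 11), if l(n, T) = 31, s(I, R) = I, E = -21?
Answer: 0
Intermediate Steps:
C(W) = 0
C(s(4, 2))*l(E, 11) = 0*31 = 0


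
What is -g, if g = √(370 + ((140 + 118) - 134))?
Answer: -√494 ≈ -22.226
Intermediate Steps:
g = √494 (g = √(370 + (258 - 134)) = √(370 + 124) = √494 ≈ 22.226)
-g = -√494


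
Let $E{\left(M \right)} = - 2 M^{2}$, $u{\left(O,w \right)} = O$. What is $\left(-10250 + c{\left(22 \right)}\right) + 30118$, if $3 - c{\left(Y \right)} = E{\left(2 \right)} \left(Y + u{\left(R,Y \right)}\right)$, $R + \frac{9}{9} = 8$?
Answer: $20103$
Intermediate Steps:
$R = 7$ ($R = -1 + 8 = 7$)
$c{\left(Y \right)} = 59 + 8 Y$ ($c{\left(Y \right)} = 3 - - 2 \cdot 2^{2} \left(Y + 7\right) = 3 - \left(-2\right) 4 \left(7 + Y\right) = 3 - - 8 \left(7 + Y\right) = 3 - \left(-56 - 8 Y\right) = 3 + \left(56 + 8 Y\right) = 59 + 8 Y$)
$\left(-10250 + c{\left(22 \right)}\right) + 30118 = \left(-10250 + \left(59 + 8 \cdot 22\right)\right) + 30118 = \left(-10250 + \left(59 + 176\right)\right) + 30118 = \left(-10250 + 235\right) + 30118 = -10015 + 30118 = 20103$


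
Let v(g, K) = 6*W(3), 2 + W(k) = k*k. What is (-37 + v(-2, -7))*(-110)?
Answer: -550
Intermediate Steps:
W(k) = -2 + k² (W(k) = -2 + k*k = -2 + k²)
v(g, K) = 42 (v(g, K) = 6*(-2 + 3²) = 6*(-2 + 9) = 6*7 = 42)
(-37 + v(-2, -7))*(-110) = (-37 + 42)*(-110) = 5*(-110) = -550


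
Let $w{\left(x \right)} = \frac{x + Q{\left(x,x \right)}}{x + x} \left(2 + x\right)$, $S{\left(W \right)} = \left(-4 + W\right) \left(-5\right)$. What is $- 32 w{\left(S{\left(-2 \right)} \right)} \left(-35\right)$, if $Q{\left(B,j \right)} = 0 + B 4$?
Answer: $89600$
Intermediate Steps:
$Q{\left(B,j \right)} = 4 B$ ($Q{\left(B,j \right)} = 0 + 4 B = 4 B$)
$S{\left(W \right)} = 20 - 5 W$
$w{\left(x \right)} = 5 + \frac{5 x}{2}$ ($w{\left(x \right)} = \frac{x + 4 x}{x + x} \left(2 + x\right) = \frac{5 x}{2 x} \left(2 + x\right) = 5 x \frac{1}{2 x} \left(2 + x\right) = \frac{5 \left(2 + x\right)}{2} = 5 + \frac{5 x}{2}$)
$- 32 w{\left(S{\left(-2 \right)} \right)} \left(-35\right) = - 32 \left(5 + \frac{5 \left(20 - -10\right)}{2}\right) \left(-35\right) = - 32 \left(5 + \frac{5 \left(20 + 10\right)}{2}\right) \left(-35\right) = - 32 \left(5 + \frac{5}{2} \cdot 30\right) \left(-35\right) = - 32 \left(5 + 75\right) \left(-35\right) = \left(-32\right) 80 \left(-35\right) = \left(-2560\right) \left(-35\right) = 89600$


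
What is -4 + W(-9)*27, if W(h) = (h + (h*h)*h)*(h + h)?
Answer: 358664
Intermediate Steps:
W(h) = 2*h*(h + h³) (W(h) = (h + h²*h)*(2*h) = (h + h³)*(2*h) = 2*h*(h + h³))
-4 + W(-9)*27 = -4 + (2*(-9)²*(1 + (-9)²))*27 = -4 + (2*81*(1 + 81))*27 = -4 + (2*81*82)*27 = -4 + 13284*27 = -4 + 358668 = 358664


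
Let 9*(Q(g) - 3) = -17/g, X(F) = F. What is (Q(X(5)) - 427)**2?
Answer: 364695409/2025 ≈ 1.8010e+5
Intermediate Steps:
Q(g) = 3 - 17/(9*g) (Q(g) = 3 + (-17/g)/9 = 3 - 17/(9*g))
(Q(X(5)) - 427)**2 = ((3 - 17/9/5) - 427)**2 = ((3 - 17/9*1/5) - 427)**2 = ((3 - 17/45) - 427)**2 = (118/45 - 427)**2 = (-19097/45)**2 = 364695409/2025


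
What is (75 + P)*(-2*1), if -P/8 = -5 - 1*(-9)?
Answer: -86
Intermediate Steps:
P = -32 (P = -8*(-5 - 1*(-9)) = -8*(-5 + 9) = -8*4 = -32)
(75 + P)*(-2*1) = (75 - 32)*(-2*1) = 43*(-2) = -86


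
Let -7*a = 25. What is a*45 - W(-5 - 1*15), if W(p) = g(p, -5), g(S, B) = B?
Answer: -1090/7 ≈ -155.71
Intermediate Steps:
a = -25/7 (a = -⅐*25 = -25/7 ≈ -3.5714)
W(p) = -5
a*45 - W(-5 - 1*15) = -25/7*45 - 1*(-5) = -1125/7 + 5 = -1090/7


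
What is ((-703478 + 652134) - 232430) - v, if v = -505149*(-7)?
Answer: -3819817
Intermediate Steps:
v = 3536043
((-703478 + 652134) - 232430) - v = ((-703478 + 652134) - 232430) - 1*3536043 = (-51344 - 232430) - 3536043 = -283774 - 3536043 = -3819817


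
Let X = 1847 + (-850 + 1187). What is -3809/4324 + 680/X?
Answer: -672317/1180452 ≈ -0.56954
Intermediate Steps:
X = 2184 (X = 1847 + 337 = 2184)
-3809/4324 + 680/X = -3809/4324 + 680/2184 = -3809*1/4324 + 680*(1/2184) = -3809/4324 + 85/273 = -672317/1180452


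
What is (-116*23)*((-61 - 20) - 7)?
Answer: 234784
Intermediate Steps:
(-116*23)*((-61 - 20) - 7) = -2668*(-81 - 7) = -2668*(-88) = 234784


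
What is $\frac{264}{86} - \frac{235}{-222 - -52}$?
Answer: $\frac{6509}{1462} \approx 4.4521$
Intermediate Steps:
$\frac{264}{86} - \frac{235}{-222 - -52} = 264 \cdot \frac{1}{86} - \frac{235}{-222 + 52} = \frac{132}{43} - \frac{235}{-170} = \frac{132}{43} - - \frac{47}{34} = \frac{132}{43} + \frac{47}{34} = \frac{6509}{1462}$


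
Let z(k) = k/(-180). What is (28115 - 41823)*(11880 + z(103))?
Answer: -7327943819/45 ≈ -1.6284e+8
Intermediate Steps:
z(k) = -k/180 (z(k) = k*(-1/180) = -k/180)
(28115 - 41823)*(11880 + z(103)) = (28115 - 41823)*(11880 - 1/180*103) = -13708*(11880 - 103/180) = -13708*2138297/180 = -7327943819/45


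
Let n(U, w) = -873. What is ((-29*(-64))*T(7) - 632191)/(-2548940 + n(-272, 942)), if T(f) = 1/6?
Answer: 1895645/7649439 ≈ 0.24781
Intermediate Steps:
T(f) = 1/6
((-29*(-64))*T(7) - 632191)/(-2548940 + n(-272, 942)) = (-29*(-64)*(1/6) - 632191)/(-2548940 - 873) = (1856*(1/6) - 632191)/(-2549813) = (928/3 - 632191)*(-1/2549813) = -1895645/3*(-1/2549813) = 1895645/7649439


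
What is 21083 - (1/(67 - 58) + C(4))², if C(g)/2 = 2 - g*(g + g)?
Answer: 1417202/81 ≈ 17496.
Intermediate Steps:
C(g) = 4 - 4*g² (C(g) = 2*(2 - g*(g + g)) = 2*(2 - g*2*g) = 2*(2 - 2*g²) = 4 - 4*g²)
21083 - (1/(67 - 58) + C(4))² = 21083 - (1/(67 - 58) + (4 - 4*4²))² = 21083 - (1/9 + (4 - 4*16))² = 21083 - (⅑ + (4 - 64))² = 21083 - (⅑ - 60)² = 21083 - (-539/9)² = 21083 - 1*290521/81 = 21083 - 290521/81 = 1417202/81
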